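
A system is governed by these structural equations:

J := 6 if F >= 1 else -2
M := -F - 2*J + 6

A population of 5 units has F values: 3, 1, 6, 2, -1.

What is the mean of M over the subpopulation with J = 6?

-9

Observing J=6 restricts to units where J's equation naturally yields 6: F ∈ {3, 1, 6, 2}. In that subpopulation M = -9, -7, -12, -8, mean -9.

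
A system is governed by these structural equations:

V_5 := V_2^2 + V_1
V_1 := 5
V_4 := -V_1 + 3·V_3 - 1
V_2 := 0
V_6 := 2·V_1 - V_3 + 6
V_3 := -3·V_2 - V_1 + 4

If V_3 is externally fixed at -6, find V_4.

The intervention breaks the incoming arrows to V_3: V_3 := -3·V_2 - V_1 + 4 no longer applies, and V_3 = -6.
V_4 = -V_1 + 3·V_3 - 1  [with V_1=5, V_3=-6]  = -24

-24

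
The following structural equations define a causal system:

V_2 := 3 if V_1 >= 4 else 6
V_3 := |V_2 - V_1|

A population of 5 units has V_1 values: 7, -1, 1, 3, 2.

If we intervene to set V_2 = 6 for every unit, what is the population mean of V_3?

Under do(V_2=6), V_2's equation is replaced by V_2=6 for every unit. Per-unit V_3: 1, 7, 5, 3, 4. Mean = 4.

4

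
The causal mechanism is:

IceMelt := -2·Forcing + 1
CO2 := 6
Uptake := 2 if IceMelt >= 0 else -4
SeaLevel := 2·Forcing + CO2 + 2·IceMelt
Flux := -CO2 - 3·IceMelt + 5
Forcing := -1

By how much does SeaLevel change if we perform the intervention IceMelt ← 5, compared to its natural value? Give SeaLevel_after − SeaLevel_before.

The intervention breaks the incoming arrows to IceMelt: IceMelt := -2·Forcing + 1 no longer applies, and IceMelt = 5.
SeaLevel = 2·Forcing + CO2 + 2·IceMelt  [with Forcing=-1, CO2=6, IceMelt=5]  = 14
Without intervention: IceMelt = -2·Forcing + 1  [with Forcing=-1]  = 3; SeaLevel = 2·Forcing + CO2 + 2·IceMelt  [with Forcing=-1, CO2=6, IceMelt=3]  = 10.
Change = 14 − 10 = 4.

4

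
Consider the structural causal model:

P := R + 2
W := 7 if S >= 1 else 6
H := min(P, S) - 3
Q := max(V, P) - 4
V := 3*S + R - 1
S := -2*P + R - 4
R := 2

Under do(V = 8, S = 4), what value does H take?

The joint intervention fixes V = 8, S = 4, removing each variable's own equation.
P = R + 2  [with R=2]  = 4
H = min(P, S) - 3  [with P=4, S=4]  = 1

1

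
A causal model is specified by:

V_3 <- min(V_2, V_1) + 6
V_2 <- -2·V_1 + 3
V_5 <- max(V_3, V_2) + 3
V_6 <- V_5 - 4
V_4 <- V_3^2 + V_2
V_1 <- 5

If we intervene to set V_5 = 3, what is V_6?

-1

The intervention breaks the incoming arrows to V_5: V_5 <- max(V_3, V_2) + 3 no longer applies, and V_5 = 3.
V_6 = V_5 - 4  [with V_5=3]  = -1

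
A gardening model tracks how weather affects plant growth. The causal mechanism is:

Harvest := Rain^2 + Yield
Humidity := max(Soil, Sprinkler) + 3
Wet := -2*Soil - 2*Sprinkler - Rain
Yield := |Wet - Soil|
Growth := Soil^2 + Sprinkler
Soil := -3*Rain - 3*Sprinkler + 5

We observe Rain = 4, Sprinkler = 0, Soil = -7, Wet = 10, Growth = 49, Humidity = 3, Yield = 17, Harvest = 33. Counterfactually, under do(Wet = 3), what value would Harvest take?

do(Wet=3) replaces the equation Wet := -2*Soil - 2*Sprinkler - Rain with the constant Wet = 3.
Soil = -3*Rain - 3*Sprinkler + 5  [with Rain=4, Sprinkler=0]  = -7
Yield = |Wet - Soil|  [with Wet=3, Soil=-7]  = 10
Harvest = Rain^2 + Yield  [with Rain=4, Yield=10]  = 26

26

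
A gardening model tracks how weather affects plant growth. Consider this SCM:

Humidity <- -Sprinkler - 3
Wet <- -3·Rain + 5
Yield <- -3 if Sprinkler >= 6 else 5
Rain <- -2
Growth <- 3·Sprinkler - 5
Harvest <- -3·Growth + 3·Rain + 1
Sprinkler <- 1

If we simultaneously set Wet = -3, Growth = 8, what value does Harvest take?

-29

Under do(Wet = -3, Growth = 8), each intervened variable's structural equation is replaced by its fixed value.
Harvest = -3·Growth + 3·Rain + 1  [with Growth=8, Rain=-2]  = -29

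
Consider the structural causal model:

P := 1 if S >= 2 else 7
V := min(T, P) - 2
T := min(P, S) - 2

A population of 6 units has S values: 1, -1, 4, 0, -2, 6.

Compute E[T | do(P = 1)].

Every unit gets P=1 under the intervention. T values become -1, -3, -1, -2, -4, -1; E[T|do(P=1)] = -2.

-2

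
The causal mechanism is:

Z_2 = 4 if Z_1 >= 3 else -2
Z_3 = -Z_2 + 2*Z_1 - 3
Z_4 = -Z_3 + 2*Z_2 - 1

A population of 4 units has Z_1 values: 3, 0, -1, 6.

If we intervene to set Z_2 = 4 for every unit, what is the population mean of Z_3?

Under do(Z_2=4), Z_2's equation is replaced by Z_2=4 for every unit. Per-unit Z_3: -1, -7, -9, 5. Mean = -3.

-3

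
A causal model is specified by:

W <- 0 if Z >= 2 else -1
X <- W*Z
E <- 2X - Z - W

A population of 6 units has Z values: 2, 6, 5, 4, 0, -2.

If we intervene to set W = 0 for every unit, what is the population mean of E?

Under do(W=0), W's equation is replaced by W=0 for every unit. Per-unit E: -2, -6, -5, -4, 0, 2. Mean = -2.5.

-2.5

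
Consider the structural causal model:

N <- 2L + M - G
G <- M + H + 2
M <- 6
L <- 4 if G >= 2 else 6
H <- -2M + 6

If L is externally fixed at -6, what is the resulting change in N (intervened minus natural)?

-20

Intervening sets L = -6 and removes its equation (L <- 4 if G >= 2 else 6).
H = -2M + 6  [with M=6]  = -6
G = M + H + 2  [with M=6, H=-6]  = 2
N = 2L + M - G  [with L=-6, M=6, G=2]  = -8
Without intervention: H = -2M + 6  [with M=6]  = -6; G = M + H + 2  [with M=6, H=-6]  = 2; L = 4 if G >= 2 else 6  [with G=2]  = 4; N = 2L + M - G  [with L=4, M=6, G=2]  = 12.
Change = -8 − 12 = -20.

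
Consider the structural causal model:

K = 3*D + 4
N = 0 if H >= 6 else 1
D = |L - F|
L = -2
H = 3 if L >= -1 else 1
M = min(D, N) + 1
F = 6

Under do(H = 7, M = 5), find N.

Setting H = 7, M = 5 by intervention discards those variables' equations.
N = 0 if H >= 6 else 1  [with H=7]  = 0

0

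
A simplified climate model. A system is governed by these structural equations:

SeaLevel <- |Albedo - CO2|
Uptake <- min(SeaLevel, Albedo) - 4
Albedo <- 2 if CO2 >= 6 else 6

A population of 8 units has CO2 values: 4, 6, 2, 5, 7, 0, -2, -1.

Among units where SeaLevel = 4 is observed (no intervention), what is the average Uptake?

-1

Observing SeaLevel=4 restricts to units where SeaLevel's equation naturally yields 4: CO2 ∈ {6, 2}. In that subpopulation Uptake = -2, 0, mean -1.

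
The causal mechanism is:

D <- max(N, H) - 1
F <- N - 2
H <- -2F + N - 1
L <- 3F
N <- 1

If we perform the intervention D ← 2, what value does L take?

-3

Intervening sets D = 2 and removes its equation (D <- max(N, H) - 1).
No directed path runs from D to L, so L keeps its natural value.
F = N - 2  [with N=1]  = -1
L = 3F  [with F=-1]  = -3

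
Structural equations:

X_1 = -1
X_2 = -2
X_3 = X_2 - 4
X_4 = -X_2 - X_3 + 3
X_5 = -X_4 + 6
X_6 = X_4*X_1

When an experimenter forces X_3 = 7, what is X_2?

-2

Under do(X_3=7), the mechanism X_3 = X_2 - 4 is discarded; X_3 is fixed at 7.
Since X_2 is not a descendant of the intervened variable, it is unaffected.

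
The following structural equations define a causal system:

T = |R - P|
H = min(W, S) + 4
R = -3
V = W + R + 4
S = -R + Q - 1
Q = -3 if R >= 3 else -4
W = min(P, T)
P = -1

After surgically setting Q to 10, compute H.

Intervening sets Q = 10 and removes its equation (Q = -3 if R >= 3 else -4).
T = |R - P|  [with R=-3, P=-1]  = 2
W = min(P, T)  [with P=-1, T=2]  = -1
S = -R + Q - 1  [with R=-3, Q=10]  = 12
H = min(W, S) + 4  [with W=-1, S=12]  = 3

3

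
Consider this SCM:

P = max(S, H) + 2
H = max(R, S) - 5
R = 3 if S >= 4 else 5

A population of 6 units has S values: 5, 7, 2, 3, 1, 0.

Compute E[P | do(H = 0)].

Every unit gets H=0 under the intervention. P values become 7, 9, 4, 5, 3, 2; E[P|do(H=0)] = 5.

5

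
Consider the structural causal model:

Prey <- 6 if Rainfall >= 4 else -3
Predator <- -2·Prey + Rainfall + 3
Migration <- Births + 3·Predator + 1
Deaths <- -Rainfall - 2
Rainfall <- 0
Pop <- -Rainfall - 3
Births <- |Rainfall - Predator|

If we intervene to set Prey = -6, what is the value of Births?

Under do(Prey=-6), the mechanism Prey <- 6 if Rainfall >= 4 else -3 is discarded; Prey is fixed at -6.
Predator = -2·Prey + Rainfall + 3  [with Prey=-6, Rainfall=0]  = 15
Births = |Rainfall - Predator|  [with Rainfall=0, Predator=15]  = 15

15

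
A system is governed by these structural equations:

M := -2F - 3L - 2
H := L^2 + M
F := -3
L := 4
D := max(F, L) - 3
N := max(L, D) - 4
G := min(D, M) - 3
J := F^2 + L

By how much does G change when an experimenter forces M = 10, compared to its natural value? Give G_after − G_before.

Under do(M=10), the mechanism M := -2F - 3L - 2 is discarded; M is fixed at 10.
D = max(F, L) - 3  [with F=-3, L=4]  = 1
G = min(D, M) - 3  [with D=1, M=10]  = -2
Without intervention: M = -2F - 3L - 2  [with F=-3, L=4]  = -8; D = max(F, L) - 3  [with F=-3, L=4]  = 1; G = min(D, M) - 3  [with D=1, M=-8]  = -11.
Change = -2 − (-11) = 9.

9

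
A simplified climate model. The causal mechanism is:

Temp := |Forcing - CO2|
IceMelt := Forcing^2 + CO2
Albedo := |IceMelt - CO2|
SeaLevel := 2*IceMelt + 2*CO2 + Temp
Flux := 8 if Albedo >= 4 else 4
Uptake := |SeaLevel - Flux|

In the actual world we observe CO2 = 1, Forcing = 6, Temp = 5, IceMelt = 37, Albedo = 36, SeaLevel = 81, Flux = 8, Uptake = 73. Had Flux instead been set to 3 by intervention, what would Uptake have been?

78

do(Flux=3) replaces the equation Flux := 8 if Albedo >= 4 else 4 with the constant Flux = 3.
Temp = |Forcing - CO2|  [with Forcing=6, CO2=1]  = 5
IceMelt = Forcing^2 + CO2  [with Forcing=6, CO2=1]  = 37
SeaLevel = 2*IceMelt + 2*CO2 + Temp  [with IceMelt=37, CO2=1, Temp=5]  = 81
Uptake = |SeaLevel - Flux|  [with SeaLevel=81, Flux=3]  = 78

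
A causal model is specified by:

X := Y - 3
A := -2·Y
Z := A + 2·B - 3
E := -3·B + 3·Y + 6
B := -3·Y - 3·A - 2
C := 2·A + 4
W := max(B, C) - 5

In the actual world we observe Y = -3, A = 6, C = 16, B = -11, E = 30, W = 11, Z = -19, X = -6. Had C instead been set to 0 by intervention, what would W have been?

The intervention breaks the incoming arrows to C: C := 2·A + 4 no longer applies, and C = 0.
A = -2·Y  [with Y=-3]  = 6
B = -3·Y - 3·A - 2  [with Y=-3, A=6]  = -11
W = max(B, C) - 5  [with B=-11, C=0]  = -5

-5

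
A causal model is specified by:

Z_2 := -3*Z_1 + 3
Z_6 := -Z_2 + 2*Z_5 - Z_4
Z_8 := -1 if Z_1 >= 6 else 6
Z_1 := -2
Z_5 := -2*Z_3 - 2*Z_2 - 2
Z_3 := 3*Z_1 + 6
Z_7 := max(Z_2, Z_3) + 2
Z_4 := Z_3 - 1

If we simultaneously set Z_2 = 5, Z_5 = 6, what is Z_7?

7

The joint intervention fixes Z_2 = 5, Z_5 = 6, removing each variable's own equation.
Z_3 = 3*Z_1 + 6  [with Z_1=-2]  = 0
Z_7 = max(Z_2, Z_3) + 2  [with Z_2=5, Z_3=0]  = 7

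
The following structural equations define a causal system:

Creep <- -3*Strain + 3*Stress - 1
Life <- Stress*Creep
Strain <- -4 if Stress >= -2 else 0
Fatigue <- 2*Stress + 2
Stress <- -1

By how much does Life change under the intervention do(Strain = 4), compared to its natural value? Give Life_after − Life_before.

24

do(Strain=4) replaces the equation Strain <- -4 if Stress >= -2 else 0 with the constant Strain = 4.
Creep = -3*Strain + 3*Stress - 1  [with Strain=4, Stress=-1]  = -16
Life = Stress*Creep  [with Stress=-1, Creep=-16]  = 16
Without intervention: Strain = -4 if Stress >= -2 else 0  [with Stress=-1]  = -4; Creep = -3*Strain + 3*Stress - 1  [with Strain=-4, Stress=-1]  = 8; Life = Stress*Creep  [with Stress=-1, Creep=8]  = -8.
Change = 16 − (-8) = 24.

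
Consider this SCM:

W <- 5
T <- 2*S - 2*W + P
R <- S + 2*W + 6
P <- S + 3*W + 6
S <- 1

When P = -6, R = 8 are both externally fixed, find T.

-14

The joint intervention fixes P = -6, R = 8, removing each variable's own equation.
T = 2*S - 2*W + P  [with S=1, W=5, P=-6]  = -14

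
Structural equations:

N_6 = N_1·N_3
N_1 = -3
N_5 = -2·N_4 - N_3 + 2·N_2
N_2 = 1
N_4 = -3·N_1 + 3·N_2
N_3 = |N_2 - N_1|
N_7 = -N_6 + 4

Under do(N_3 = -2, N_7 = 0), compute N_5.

-20

Setting N_3 = -2, N_7 = 0 by intervention discards those variables' equations.
N_4 = -3·N_1 + 3·N_2  [with N_1=-3, N_2=1]  = 12
N_5 = -2·N_4 - N_3 + 2·N_2  [with N_4=12, N_3=-2, N_2=1]  = -20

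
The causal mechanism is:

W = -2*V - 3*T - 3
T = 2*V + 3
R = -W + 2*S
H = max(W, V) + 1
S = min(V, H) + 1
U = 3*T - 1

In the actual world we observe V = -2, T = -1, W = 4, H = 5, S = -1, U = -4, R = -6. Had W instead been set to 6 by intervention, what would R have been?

The intervention breaks the incoming arrows to W: W = -2*V - 3*T - 3 no longer applies, and W = 6.
H = max(W, V) + 1  [with W=6, V=-2]  = 7
S = min(V, H) + 1  [with V=-2, H=7]  = -1
R = -W + 2*S  [with W=6, S=-1]  = -8

-8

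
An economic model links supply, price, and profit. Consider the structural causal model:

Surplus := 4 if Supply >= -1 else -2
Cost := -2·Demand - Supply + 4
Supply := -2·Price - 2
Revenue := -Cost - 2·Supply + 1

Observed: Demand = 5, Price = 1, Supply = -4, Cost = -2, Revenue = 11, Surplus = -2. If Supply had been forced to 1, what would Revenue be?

6

do(Supply=1) replaces the equation Supply := -2·Price - 2 with the constant Supply = 1.
Cost = -2·Demand - Supply + 4  [with Demand=5, Supply=1]  = -7
Revenue = -Cost - 2·Supply + 1  [with Cost=-7, Supply=1]  = 6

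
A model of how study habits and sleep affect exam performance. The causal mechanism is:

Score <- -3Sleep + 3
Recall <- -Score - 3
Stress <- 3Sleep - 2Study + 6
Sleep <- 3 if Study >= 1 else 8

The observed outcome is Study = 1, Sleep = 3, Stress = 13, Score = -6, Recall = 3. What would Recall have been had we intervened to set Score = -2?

Intervening sets Score = -2 and removes its equation (Score <- -3Sleep + 3).
Recall = -Score - 3  [with Score=-2]  = -1

-1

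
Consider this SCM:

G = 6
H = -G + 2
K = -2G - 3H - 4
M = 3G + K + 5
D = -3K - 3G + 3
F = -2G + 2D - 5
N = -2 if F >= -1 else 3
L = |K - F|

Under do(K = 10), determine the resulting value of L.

The intervention breaks the incoming arrows to K: K = -2G - 3H - 4 no longer applies, and K = 10.
D = -3K - 3G + 3  [with K=10, G=6]  = -45
F = -2G + 2D - 5  [with G=6, D=-45]  = -107
L = |K - F|  [with K=10, F=-107]  = 117

117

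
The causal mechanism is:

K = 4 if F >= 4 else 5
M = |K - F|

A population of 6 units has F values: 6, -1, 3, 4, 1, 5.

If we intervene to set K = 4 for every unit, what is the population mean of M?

2

do(K=4) breaks K's dependence on F. With K=4 fixed, M across the units is 2, 5, 1, 0, 3, 1, mean 2.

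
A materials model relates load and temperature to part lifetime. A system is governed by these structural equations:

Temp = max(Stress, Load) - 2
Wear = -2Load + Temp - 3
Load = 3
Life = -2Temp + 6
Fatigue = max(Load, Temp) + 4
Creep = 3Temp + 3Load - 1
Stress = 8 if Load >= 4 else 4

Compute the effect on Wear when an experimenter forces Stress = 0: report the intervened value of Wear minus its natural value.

do(Stress=0) replaces the equation Stress = 8 if Load >= 4 else 4 with the constant Stress = 0.
Temp = max(Stress, Load) - 2  [with Stress=0, Load=3]  = 1
Wear = -2Load + Temp - 3  [with Load=3, Temp=1]  = -8
Without intervention: Stress = 8 if Load >= 4 else 4  [with Load=3]  = 4; Temp = max(Stress, Load) - 2  [with Stress=4, Load=3]  = 2; Wear = -2Load + Temp - 3  [with Load=3, Temp=2]  = -7.
Change = -8 − (-7) = -1.

-1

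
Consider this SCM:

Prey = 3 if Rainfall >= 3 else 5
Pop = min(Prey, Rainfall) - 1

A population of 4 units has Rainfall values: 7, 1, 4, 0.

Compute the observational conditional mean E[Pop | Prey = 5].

-0.5

Conditioning on Prey=5 selects the 2 unit(s) with Rainfall ∈ {1, 0}. Their Pop values: 0, -1. Mean = -0.5.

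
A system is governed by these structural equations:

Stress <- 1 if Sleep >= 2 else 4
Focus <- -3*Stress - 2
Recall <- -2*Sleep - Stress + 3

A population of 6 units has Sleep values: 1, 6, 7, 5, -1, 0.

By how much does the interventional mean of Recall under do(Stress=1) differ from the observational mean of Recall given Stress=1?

6

Under do(Stress=1), Stress's equation is replaced by Stress=1 for every unit. Per-unit Recall: 0, -10, -12, -8, 4, 2. Mean = -4.
E[Recall|Stress=1] averages over only the 3 units with Stress=1 (Sleep = 6, 7, 5): Recall = -10, -12, -8, mean -10.
Difference = -4 − (-10) = 6.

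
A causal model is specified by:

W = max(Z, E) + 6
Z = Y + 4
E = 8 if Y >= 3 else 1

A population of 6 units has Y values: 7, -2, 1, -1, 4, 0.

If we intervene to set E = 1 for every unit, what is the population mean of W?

The intervention sets E=1 in all 6 units regardless of Y. Recomputing W per unit gives 17, 8, 11, 9, 14, 10; average 11.5.

11.5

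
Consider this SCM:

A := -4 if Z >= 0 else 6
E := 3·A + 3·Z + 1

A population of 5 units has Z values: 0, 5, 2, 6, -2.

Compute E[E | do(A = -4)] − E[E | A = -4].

The intervention sets A=-4 in all 5 units regardless of Z. Recomputing E per unit gives -11, 4, -5, 7, -17; average -4.4.
Conditioning on A=-4 selects the 4 unit(s) with Z ∈ {0, 5, 2, 6}. Their E values: -11, 4, -5, 7. Mean = -1.25.
Difference = -4.4 − (-1.25) = -3.15.

-3.15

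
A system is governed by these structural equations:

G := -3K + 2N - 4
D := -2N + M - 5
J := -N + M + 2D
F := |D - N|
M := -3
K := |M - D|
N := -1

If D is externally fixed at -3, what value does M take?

-3

Under do(D=-3), the mechanism D := -2N + M - 5 is discarded; D is fixed at -3.
M is not downstream of the intervention, so its value is determined by the original equations.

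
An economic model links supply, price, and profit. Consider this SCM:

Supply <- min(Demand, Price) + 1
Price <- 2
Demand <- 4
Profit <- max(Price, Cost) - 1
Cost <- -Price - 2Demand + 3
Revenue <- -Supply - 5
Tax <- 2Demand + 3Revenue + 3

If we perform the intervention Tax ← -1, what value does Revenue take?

-8

do(Tax=-1) replaces the equation Tax <- 2Demand + 3Revenue + 3 with the constant Tax = -1.
Since Revenue is not a descendant of the intervened variable, it is unaffected.
Supply = min(Demand, Price) + 1  [with Demand=4, Price=2]  = 3
Revenue = -Supply - 5  [with Supply=3]  = -8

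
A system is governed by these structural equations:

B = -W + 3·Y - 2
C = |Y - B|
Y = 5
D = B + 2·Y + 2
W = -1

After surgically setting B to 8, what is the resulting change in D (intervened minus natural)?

-6

do(B=8) replaces the equation B = -W + 3·Y - 2 with the constant B = 8.
D = B + 2·Y + 2  [with B=8, Y=5]  = 20
Without intervention: B = -W + 3·Y - 2  [with W=-1, Y=5]  = 14; D = B + 2·Y + 2  [with B=14, Y=5]  = 26.
Change = 20 − 26 = -6.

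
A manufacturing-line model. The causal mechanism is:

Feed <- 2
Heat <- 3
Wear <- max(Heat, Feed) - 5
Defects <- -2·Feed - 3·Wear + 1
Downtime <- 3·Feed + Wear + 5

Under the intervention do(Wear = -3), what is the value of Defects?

6

The intervention breaks the incoming arrows to Wear: Wear <- max(Heat, Feed) - 5 no longer applies, and Wear = -3.
Defects = -2·Feed - 3·Wear + 1  [with Feed=2, Wear=-3]  = 6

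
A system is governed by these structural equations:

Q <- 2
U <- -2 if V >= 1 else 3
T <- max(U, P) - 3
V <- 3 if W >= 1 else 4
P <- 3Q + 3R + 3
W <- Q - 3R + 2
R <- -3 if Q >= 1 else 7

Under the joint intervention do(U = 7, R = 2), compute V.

4

Setting U = 7, R = 2 by intervention discards those variables' equations.
W = Q - 3R + 2  [with Q=2, R=2]  = -2
V = 3 if W >= 1 else 4  [with W=-2]  = 4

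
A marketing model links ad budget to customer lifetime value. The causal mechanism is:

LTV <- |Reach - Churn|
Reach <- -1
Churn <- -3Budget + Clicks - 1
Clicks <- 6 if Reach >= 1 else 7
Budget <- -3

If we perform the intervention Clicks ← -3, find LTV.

do(Clicks=-3) replaces the equation Clicks <- 6 if Reach >= 1 else 7 with the constant Clicks = -3.
Churn = -3Budget + Clicks - 1  [with Budget=-3, Clicks=-3]  = 5
LTV = |Reach - Churn|  [with Reach=-1, Churn=5]  = 6

6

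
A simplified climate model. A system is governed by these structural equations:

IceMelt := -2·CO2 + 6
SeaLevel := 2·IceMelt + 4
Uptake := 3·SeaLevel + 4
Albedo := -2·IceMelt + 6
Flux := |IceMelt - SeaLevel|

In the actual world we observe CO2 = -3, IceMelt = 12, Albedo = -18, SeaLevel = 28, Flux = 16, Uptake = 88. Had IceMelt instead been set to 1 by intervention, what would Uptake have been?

Under do(IceMelt=1), the mechanism IceMelt := -2·CO2 + 6 is discarded; IceMelt is fixed at 1.
SeaLevel = 2·IceMelt + 4  [with IceMelt=1]  = 6
Uptake = 3·SeaLevel + 4  [with SeaLevel=6]  = 22

22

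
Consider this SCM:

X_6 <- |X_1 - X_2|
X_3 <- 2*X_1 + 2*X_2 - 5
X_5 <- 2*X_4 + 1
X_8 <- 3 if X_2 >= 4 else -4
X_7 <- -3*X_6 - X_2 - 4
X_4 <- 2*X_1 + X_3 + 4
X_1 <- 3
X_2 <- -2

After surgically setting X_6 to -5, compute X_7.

13

Intervening sets X_6 = -5 and removes its equation (X_6 <- |X_1 - X_2|).
X_7 = -3*X_6 - X_2 - 4  [with X_6=-5, X_2=-2]  = 13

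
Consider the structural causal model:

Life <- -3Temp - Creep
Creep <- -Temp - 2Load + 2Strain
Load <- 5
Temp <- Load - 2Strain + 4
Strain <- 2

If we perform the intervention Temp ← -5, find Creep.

-1

The intervention breaks the incoming arrows to Temp: Temp <- Load - 2Strain + 4 no longer applies, and Temp = -5.
Creep = -Temp - 2Load + 2Strain  [with Temp=-5, Load=5, Strain=2]  = -1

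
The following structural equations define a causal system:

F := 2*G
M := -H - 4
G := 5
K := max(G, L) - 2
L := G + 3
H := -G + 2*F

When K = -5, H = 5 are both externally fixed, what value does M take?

Setting K = -5, H = 5 by intervention discards those variables' equations.
M = -H - 4  [with H=5]  = -9

-9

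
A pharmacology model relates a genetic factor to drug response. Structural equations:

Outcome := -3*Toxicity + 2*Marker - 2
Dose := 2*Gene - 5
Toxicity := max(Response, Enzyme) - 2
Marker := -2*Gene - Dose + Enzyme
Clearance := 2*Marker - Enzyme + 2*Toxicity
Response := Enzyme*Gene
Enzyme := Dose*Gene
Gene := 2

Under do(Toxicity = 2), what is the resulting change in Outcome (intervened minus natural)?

Intervening sets Toxicity = 2 and removes its equation (Toxicity := max(Response, Enzyme) - 2).
Dose = 2*Gene - 5  [with Gene=2]  = -1
Enzyme = Dose*Gene  [with Dose=-1, Gene=2]  = -2
Marker = -2*Gene - Dose + Enzyme  [with Gene=2, Dose=-1, Enzyme=-2]  = -5
Outcome = -3*Toxicity + 2*Marker - 2  [with Toxicity=2, Marker=-5]  = -18
Without intervention: Dose = 2*Gene - 5  [with Gene=2]  = -1; Enzyme = Dose*Gene  [with Dose=-1, Gene=2]  = -2; Marker = -2*Gene - Dose + Enzyme  [with Gene=2, Dose=-1, Enzyme=-2]  = -5; Response = Enzyme*Gene  [with Enzyme=-2, Gene=2]  = -4; Toxicity = max(Response, Enzyme) - 2  [with Response=-4, Enzyme=-2]  = -4; Outcome = -3*Toxicity + 2*Marker - 2  [with Toxicity=-4, Marker=-5]  = 0.
Change = -18 − 0 = -18.

-18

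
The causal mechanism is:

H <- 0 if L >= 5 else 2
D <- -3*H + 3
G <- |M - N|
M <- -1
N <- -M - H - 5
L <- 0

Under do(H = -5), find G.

do(H=-5) replaces the equation H <- 0 if L >= 5 else 2 with the constant H = -5.
N = -M - H - 5  [with M=-1, H=-5]  = 1
G = |M - N|  [with M=-1, N=1]  = 2

2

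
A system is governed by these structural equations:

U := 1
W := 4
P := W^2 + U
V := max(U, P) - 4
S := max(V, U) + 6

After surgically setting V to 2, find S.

Intervening sets V = 2 and removes its equation (V := max(U, P) - 4).
S = max(V, U) + 6  [with V=2, U=1]  = 8

8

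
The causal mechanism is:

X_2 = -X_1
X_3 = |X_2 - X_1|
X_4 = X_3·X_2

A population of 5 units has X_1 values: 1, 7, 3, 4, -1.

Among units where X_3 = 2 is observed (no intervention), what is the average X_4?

Conditioning on X_3=2 selects the 2 unit(s) with X_1 ∈ {1, -1}. Their X_4 values: -2, 2. Mean = 0.

0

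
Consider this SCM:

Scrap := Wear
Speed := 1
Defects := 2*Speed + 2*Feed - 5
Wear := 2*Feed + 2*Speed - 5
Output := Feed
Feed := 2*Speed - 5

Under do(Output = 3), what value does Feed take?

-3

do(Output=3) replaces the equation Output := Feed with the constant Output = 3.
Feed is not downstream of the intervention, so its value is determined by the original equations.
Feed = 2*Speed - 5  [with Speed=1]  = -3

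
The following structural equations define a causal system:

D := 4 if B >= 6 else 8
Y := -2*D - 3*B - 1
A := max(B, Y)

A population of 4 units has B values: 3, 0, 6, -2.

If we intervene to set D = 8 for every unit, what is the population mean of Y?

-22.25

do(D=8) breaks D's dependence on B. With D=8 fixed, Y across the units is -26, -17, -35, -11, mean -22.25.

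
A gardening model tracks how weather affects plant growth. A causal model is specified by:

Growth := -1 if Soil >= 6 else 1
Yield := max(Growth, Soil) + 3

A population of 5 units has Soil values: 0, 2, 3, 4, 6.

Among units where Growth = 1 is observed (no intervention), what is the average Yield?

Observing Growth=1 restricts to units where Growth's equation naturally yields 1: Soil ∈ {0, 2, 3, 4}. In that subpopulation Yield = 4, 5, 6, 7, mean 5.5.

5.5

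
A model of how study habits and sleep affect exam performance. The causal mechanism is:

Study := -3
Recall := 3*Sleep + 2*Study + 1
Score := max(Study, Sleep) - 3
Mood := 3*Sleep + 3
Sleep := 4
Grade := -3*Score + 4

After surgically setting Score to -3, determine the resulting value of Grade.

The intervention breaks the incoming arrows to Score: Score := max(Study, Sleep) - 3 no longer applies, and Score = -3.
Grade = -3*Score + 4  [with Score=-3]  = 13

13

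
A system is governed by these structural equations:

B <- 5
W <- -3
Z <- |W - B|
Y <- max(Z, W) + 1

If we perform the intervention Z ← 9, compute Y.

10

The intervention breaks the incoming arrows to Z: Z <- |W - B| no longer applies, and Z = 9.
Y = max(Z, W) + 1  [with Z=9, W=-3]  = 10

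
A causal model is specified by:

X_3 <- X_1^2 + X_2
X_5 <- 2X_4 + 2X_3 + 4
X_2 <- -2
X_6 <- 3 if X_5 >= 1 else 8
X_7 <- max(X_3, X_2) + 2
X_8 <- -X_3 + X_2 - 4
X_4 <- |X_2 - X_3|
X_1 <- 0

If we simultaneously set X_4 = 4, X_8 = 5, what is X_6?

3

The joint intervention fixes X_4 = 4, X_8 = 5, removing each variable's own equation.
X_3 = X_1^2 + X_2  [with X_1=0, X_2=-2]  = -2
X_5 = 2X_4 + 2X_3 + 4  [with X_4=4, X_3=-2]  = 8
X_6 = 3 if X_5 >= 1 else 8  [with X_5=8]  = 3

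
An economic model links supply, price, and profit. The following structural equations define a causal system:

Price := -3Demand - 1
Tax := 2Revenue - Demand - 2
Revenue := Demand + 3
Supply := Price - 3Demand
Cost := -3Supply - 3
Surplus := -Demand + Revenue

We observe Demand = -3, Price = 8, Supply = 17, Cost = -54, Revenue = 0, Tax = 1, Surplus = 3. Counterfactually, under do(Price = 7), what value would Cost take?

Under do(Price=7), the mechanism Price := -3Demand - 1 is discarded; Price is fixed at 7.
Supply = Price - 3Demand  [with Price=7, Demand=-3]  = 16
Cost = -3Supply - 3  [with Supply=16]  = -51

-51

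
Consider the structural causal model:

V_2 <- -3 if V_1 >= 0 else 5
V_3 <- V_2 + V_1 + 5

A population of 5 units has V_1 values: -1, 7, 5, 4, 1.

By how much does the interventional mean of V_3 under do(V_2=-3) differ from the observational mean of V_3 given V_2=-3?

Under do(V_2=-3), V_2's equation is replaced by V_2=-3 for every unit. Per-unit V_3: 1, 9, 7, 6, 3. Mean = 5.2.
Conditioning on V_2=-3 selects the 4 unit(s) with V_1 ∈ {7, 5, 4, 1}. Their V_3 values: 9, 7, 6, 3. Mean = 6.25.
Difference = 5.2 − 6.25 = -1.05.

-1.05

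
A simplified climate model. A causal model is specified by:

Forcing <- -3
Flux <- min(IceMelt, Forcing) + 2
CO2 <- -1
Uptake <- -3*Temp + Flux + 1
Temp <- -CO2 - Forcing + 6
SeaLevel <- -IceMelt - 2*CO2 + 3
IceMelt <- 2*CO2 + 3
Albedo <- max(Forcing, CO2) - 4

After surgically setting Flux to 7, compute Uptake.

-22

do(Flux=7) replaces the equation Flux <- min(IceMelt, Forcing) + 2 with the constant Flux = 7.
Temp = -CO2 - Forcing + 6  [with CO2=-1, Forcing=-3]  = 10
Uptake = -3*Temp + Flux + 1  [with Temp=10, Flux=7]  = -22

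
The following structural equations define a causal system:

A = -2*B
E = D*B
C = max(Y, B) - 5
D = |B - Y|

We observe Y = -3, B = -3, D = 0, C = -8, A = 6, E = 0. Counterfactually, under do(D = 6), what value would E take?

The intervention breaks the incoming arrows to D: D = |B - Y| no longer applies, and D = 6.
E = D*B  [with D=6, B=-3]  = -18

-18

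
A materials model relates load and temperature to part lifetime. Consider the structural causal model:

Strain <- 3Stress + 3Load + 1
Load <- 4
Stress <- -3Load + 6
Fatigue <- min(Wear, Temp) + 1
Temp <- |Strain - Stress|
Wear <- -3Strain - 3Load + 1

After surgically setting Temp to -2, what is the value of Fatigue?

-1

Under do(Temp=-2), the mechanism Temp <- |Strain - Stress| is discarded; Temp is fixed at -2.
Stress = -3Load + 6  [with Load=4]  = -6
Strain = 3Stress + 3Load + 1  [with Stress=-6, Load=4]  = -5
Wear = -3Strain - 3Load + 1  [with Strain=-5, Load=4]  = 4
Fatigue = min(Wear, Temp) + 1  [with Wear=4, Temp=-2]  = -1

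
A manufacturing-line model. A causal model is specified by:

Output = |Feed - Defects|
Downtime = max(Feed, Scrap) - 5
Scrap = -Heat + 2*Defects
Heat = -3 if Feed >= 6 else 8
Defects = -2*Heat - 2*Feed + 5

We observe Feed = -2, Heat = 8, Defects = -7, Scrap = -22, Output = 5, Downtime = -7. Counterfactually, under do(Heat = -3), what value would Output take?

do(Heat=-3) replaces the equation Heat = -3 if Feed >= 6 else 8 with the constant Heat = -3.
Defects = -2*Heat - 2*Feed + 5  [with Heat=-3, Feed=-2]  = 15
Output = |Feed - Defects|  [with Feed=-2, Defects=15]  = 17

17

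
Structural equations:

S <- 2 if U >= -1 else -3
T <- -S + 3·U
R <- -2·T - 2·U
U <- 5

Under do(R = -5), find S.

The intervention breaks the incoming arrows to R: R <- -2·T - 2·U no longer applies, and R = -5.
Since S is not a descendant of the intervened variable, it is unaffected.
S = 2 if U >= -1 else -3  [with U=5]  = 2

2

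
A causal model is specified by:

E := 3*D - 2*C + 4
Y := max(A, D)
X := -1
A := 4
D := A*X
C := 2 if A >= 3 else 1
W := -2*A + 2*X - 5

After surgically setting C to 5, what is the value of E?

-18

Intervening sets C = 5 and removes its equation (C := 2 if A >= 3 else 1).
D = A*X  [with A=4, X=-1]  = -4
E = 3*D - 2*C + 4  [with D=-4, C=5]  = -18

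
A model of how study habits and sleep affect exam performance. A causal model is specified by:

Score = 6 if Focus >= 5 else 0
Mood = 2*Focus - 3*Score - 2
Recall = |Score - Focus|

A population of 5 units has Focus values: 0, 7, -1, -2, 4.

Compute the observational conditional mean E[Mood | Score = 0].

Conditioning on Score=0 selects the 4 unit(s) with Focus ∈ {0, -1, -2, 4}. Their Mood values: -2, -4, -6, 6. Mean = -1.5.

-1.5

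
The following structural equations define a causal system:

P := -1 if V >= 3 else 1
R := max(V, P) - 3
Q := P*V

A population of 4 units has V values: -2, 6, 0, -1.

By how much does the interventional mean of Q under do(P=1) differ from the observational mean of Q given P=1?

Every unit gets P=1 under the intervention. Q values become -2, 6, 0, -1; E[Q|do(P=1)] = 0.75.
Conditioning on P=1 selects the 3 unit(s) with V ∈ {-2, 0, -1}. Their Q values: -2, 0, -1. Mean = -1.
Difference = 0.75 − (-1) = 1.75.

1.75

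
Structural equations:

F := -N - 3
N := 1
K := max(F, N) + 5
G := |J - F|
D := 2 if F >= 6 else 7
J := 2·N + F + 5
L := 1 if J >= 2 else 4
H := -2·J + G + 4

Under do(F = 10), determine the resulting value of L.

Under do(F=10), the mechanism F := -N - 3 is discarded; F is fixed at 10.
J = 2·N + F + 5  [with N=1, F=10]  = 17
L = 1 if J >= 2 else 4  [with J=17]  = 1

1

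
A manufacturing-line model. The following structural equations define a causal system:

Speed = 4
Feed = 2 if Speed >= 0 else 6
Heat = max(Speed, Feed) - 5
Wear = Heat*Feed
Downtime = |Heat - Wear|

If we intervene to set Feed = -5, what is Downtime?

6

do(Feed=-5) replaces the equation Feed = 2 if Speed >= 0 else 6 with the constant Feed = -5.
Heat = max(Speed, Feed) - 5  [with Speed=4, Feed=-5]  = -1
Wear = Heat*Feed  [with Heat=-1, Feed=-5]  = 5
Downtime = |Heat - Wear|  [with Heat=-1, Wear=5]  = 6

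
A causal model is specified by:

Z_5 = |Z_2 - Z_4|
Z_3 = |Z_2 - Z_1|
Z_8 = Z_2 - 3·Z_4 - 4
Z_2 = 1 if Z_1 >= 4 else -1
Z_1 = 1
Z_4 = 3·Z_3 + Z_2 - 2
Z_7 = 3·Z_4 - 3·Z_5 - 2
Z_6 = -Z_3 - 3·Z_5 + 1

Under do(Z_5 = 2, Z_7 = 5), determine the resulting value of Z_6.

Under do(Z_5 = 2, Z_7 = 5), each intervened variable's structural equation is replaced by its fixed value.
Z_2 = 1 if Z_1 >= 4 else -1  [with Z_1=1]  = -1
Z_3 = |Z_2 - Z_1|  [with Z_2=-1, Z_1=1]  = 2
Z_6 = -Z_3 - 3·Z_5 + 1  [with Z_3=2, Z_5=2]  = -7

-7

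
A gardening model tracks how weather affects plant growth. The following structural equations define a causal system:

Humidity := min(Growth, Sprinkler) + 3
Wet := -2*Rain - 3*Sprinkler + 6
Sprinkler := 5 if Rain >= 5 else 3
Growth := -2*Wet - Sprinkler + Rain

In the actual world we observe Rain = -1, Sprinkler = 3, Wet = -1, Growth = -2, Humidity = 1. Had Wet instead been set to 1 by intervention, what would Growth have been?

The intervention breaks the incoming arrows to Wet: Wet := -2*Rain - 3*Sprinkler + 6 no longer applies, and Wet = 1.
Sprinkler = 5 if Rain >= 5 else 3  [with Rain=-1]  = 3
Growth = -2*Wet - Sprinkler + Rain  [with Wet=1, Sprinkler=3, Rain=-1]  = -6

-6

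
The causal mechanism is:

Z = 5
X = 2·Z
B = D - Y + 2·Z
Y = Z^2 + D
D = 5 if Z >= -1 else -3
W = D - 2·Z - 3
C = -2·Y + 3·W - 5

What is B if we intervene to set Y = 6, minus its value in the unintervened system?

24

Under do(Y=6), the mechanism Y = Z^2 + D is discarded; Y is fixed at 6.
D = 5 if Z >= -1 else -3  [with Z=5]  = 5
B = D - Y + 2·Z  [with D=5, Y=6, Z=5]  = 9
Without intervention: D = 5 if Z >= -1 else -3  [with Z=5]  = 5; Y = Z^2 + D  [with Z=5, D=5]  = 30; B = D - Y + 2·Z  [with D=5, Y=30, Z=5]  = -15.
Change = 9 − (-15) = 24.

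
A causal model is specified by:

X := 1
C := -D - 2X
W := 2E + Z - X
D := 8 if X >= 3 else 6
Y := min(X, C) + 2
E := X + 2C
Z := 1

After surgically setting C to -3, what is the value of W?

-10

The intervention breaks the incoming arrows to C: C := -D - 2X no longer applies, and C = -3.
E = X + 2C  [with X=1, C=-3]  = -5
W = 2E + Z - X  [with E=-5, Z=1, X=1]  = -10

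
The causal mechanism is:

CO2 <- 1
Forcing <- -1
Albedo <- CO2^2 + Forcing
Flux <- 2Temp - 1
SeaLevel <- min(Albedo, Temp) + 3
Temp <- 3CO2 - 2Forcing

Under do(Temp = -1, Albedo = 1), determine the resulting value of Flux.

Setting Temp = -1, Albedo = 1 by intervention discards those variables' equations.
Flux = 2Temp - 1  [with Temp=-1]  = -3

-3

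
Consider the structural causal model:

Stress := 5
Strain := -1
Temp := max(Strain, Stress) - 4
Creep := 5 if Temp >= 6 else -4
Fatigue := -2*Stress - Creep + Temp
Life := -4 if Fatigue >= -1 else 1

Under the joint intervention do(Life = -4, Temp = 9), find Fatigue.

Under do(Life = -4, Temp = 9), each intervened variable's structural equation is replaced by its fixed value.
Creep = 5 if Temp >= 6 else -4  [with Temp=9]  = 5
Fatigue = -2*Stress - Creep + Temp  [with Stress=5, Creep=5, Temp=9]  = -6

-6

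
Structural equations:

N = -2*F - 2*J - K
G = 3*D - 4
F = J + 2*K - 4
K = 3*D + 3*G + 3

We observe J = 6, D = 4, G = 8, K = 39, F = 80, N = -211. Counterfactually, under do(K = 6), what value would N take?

Under do(K=6), the mechanism K = 3*D + 3*G + 3 is discarded; K is fixed at 6.
F = J + 2*K - 4  [with J=6, K=6]  = 14
N = -2*F - 2*J - K  [with F=14, J=6, K=6]  = -46

-46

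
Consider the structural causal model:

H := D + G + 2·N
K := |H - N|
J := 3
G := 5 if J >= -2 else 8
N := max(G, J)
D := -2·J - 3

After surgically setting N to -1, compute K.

The intervention breaks the incoming arrows to N: N := max(G, J) no longer applies, and N = -1.
G = 5 if J >= -2 else 8  [with J=3]  = 5
D = -2·J - 3  [with J=3]  = -9
H = D + G + 2·N  [with D=-9, G=5, N=-1]  = -6
K = |H - N|  [with H=-6, N=-1]  = 5

5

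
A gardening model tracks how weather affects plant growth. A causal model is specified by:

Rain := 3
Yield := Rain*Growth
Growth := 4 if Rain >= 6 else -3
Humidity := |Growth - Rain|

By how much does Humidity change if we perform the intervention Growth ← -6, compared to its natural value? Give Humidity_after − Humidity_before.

The intervention breaks the incoming arrows to Growth: Growth := 4 if Rain >= 6 else -3 no longer applies, and Growth = -6.
Humidity = |Growth - Rain|  [with Growth=-6, Rain=3]  = 9
Without intervention: Growth = 4 if Rain >= 6 else -3  [with Rain=3]  = -3; Humidity = |Growth - Rain|  [with Growth=-3, Rain=3]  = 6.
Change = 9 − 6 = 3.

3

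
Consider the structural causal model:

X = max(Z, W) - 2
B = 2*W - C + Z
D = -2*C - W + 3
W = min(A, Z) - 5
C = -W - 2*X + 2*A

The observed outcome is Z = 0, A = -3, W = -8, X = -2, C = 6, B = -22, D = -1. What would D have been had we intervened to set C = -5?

Under do(C=-5), the mechanism C = -W - 2*X + 2*A is discarded; C is fixed at -5.
W = min(A, Z) - 5  [with A=-3, Z=0]  = -8
D = -2*C - W + 3  [with C=-5, W=-8]  = 21

21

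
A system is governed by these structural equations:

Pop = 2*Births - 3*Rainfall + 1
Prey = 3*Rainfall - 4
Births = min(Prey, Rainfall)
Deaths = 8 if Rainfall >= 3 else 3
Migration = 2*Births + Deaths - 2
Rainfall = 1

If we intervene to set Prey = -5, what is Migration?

-9

do(Prey=-5) replaces the equation Prey = 3*Rainfall - 4 with the constant Prey = -5.
Births = min(Prey, Rainfall)  [with Prey=-5, Rainfall=1]  = -5
Deaths = 8 if Rainfall >= 3 else 3  [with Rainfall=1]  = 3
Migration = 2*Births + Deaths - 2  [with Births=-5, Deaths=3]  = -9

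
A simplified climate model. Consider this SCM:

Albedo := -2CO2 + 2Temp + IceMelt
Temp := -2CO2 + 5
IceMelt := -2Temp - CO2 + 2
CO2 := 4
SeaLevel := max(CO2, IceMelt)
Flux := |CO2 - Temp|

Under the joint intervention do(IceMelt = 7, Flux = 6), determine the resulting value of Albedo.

Setting IceMelt = 7, Flux = 6 by intervention discards those variables' equations.
Temp = -2CO2 + 5  [with CO2=4]  = -3
Albedo = -2CO2 + 2Temp + IceMelt  [with CO2=4, Temp=-3, IceMelt=7]  = -7

-7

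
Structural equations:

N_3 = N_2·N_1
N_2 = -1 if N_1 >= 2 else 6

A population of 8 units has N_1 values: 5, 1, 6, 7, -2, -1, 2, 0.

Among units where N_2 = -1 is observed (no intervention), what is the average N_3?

-5

Observing N_2=-1 restricts to units where N_2's equation naturally yields -1: N_1 ∈ {5, 6, 7, 2}. In that subpopulation N_3 = -5, -6, -7, -2, mean -5.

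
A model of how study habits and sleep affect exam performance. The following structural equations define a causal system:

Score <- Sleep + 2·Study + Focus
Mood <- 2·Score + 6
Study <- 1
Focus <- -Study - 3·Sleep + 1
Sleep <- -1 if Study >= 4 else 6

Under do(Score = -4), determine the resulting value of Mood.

-2

Intervening sets Score = -4 and removes its equation (Score <- Sleep + 2·Study + Focus).
Mood = 2·Score + 6  [with Score=-4]  = -2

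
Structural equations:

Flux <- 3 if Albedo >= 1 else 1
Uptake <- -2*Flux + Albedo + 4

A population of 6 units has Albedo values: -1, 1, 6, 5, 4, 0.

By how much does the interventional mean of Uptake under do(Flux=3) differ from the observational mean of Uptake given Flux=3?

do(Flux=3) breaks Flux's dependence on Albedo. With Flux=3 fixed, Uptake across the units is -3, -1, 4, 3, 2, -2, mean 0.5.
Conditioning on Flux=3 selects the 4 unit(s) with Albedo ∈ {1, 6, 5, 4}. Their Uptake values: -1, 4, 3, 2. Mean = 2.
Difference = 0.5 − 2 = -1.5.

-1.5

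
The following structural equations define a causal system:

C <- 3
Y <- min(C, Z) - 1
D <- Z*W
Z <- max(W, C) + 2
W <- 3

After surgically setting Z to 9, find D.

do(Z=9) replaces the equation Z <- max(W, C) + 2 with the constant Z = 9.
D = Z*W  [with Z=9, W=3]  = 27

27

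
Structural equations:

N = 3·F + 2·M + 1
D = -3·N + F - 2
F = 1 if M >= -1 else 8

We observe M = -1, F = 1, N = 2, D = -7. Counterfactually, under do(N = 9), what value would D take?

-28

The intervention breaks the incoming arrows to N: N = 3·F + 2·M + 1 no longer applies, and N = 9.
F = 1 if M >= -1 else 8  [with M=-1]  = 1
D = -3·N + F - 2  [with N=9, F=1]  = -28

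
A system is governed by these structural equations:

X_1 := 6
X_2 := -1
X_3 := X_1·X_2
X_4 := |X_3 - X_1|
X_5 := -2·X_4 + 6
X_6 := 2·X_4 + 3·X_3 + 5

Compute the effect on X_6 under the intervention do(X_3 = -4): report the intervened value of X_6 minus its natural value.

The intervention breaks the incoming arrows to X_3: X_3 := X_1·X_2 no longer applies, and X_3 = -4.
X_4 = |X_3 - X_1|  [with X_3=-4, X_1=6]  = 10
X_6 = 2·X_4 + 3·X_3 + 5  [with X_4=10, X_3=-4]  = 13
Without intervention: X_3 = X_1·X_2  [with X_1=6, X_2=-1]  = -6; X_4 = |X_3 - X_1|  [with X_3=-6, X_1=6]  = 12; X_6 = 2·X_4 + 3·X_3 + 5  [with X_4=12, X_3=-6]  = 11.
Change = 13 − 11 = 2.

2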